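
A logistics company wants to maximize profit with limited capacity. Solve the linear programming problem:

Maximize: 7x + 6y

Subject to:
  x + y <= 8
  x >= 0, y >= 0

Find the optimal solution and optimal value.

The feasible region has vertices at [(0, 0), (8, 0), (0, 8)].
Checking objective 7x + 6y at each vertex:
  (0, 0): 7*0 + 6*0 = 0
  (8, 0): 7*8 + 6*0 = 56
  (0, 8): 7*0 + 6*8 = 48
Maximum is 56 at (8, 0).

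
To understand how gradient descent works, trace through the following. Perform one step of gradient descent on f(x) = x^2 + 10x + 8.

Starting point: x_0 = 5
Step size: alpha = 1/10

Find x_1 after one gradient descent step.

f(x) = x^2 + 10x + 8
f'(x) = 2x + 10
f'(5) = 2*5 + (10) = 20
x_1 = x_0 - alpha * f'(x_0) = 5 - 1/10 * 20 = 3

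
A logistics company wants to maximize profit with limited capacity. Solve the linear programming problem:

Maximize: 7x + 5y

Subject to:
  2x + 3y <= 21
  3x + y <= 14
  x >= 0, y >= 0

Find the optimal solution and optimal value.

Feasible vertices: (0, 0), (0, 7), (3, 5), (14/3, 0)
Objective 7x + 5y at each:
  (0, 0): 0
  (0, 7): 35
  (3, 5): 46
  (14/3, 0): 98/3
Maximum is 46 at (3, 5).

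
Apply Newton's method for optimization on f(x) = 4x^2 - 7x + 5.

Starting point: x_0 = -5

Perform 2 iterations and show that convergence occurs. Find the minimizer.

f(x) = 4x^2 - 7x + 5, f'(x) = 8x + (-7), f''(x) = 8
Step 1: f'(-5) = -47, x_1 = -5 - -47/8 = 7/8
Step 2: f'(7/8) = 0, x_2 = 7/8 (converged)
Newton's method converges in 1 step for quadratics.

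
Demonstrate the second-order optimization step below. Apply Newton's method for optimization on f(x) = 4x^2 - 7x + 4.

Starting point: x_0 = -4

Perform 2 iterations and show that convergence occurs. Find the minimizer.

f(x) = 4x^2 - 7x + 4, f'(x) = 8x + (-7), f''(x) = 8
Step 1: f'(-4) = -39, x_1 = -4 - -39/8 = 7/8
Step 2: f'(7/8) = 0, x_2 = 7/8 (converged)
Newton's method converges in 1 step for quadratics.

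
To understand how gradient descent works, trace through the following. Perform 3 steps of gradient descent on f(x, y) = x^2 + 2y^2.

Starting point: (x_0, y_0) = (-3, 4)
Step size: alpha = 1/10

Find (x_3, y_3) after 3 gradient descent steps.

f(x,y) = x^2 + 2y^2
grad_x = 2x + 0y, grad_y = 4y + 0x
Step 1: grad = (-6, 16), (-12/5, 12/5)
Step 2: grad = (-24/5, 48/5), (-48/25, 36/25)
Step 3: grad = (-96/25, 144/25), (-192/125, 108/125)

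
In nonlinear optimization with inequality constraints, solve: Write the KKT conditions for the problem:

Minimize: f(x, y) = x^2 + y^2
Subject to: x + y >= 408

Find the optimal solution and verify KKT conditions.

KKT conditions for min x^2 + y^2 s.t. x + y >= 408:
Stationarity: 2x = mu, 2y = mu
So x = y = mu/2.
Complementary slackness: mu*(x + y - 408) = 0
Primal feasibility: x + y >= 408; dual feasibility: mu >= 0
If mu = 0 then x = y = 0, but 0 + 0 < 408 is infeasible, so the constraint is active.
Constraint active: x + y = 2*(mu/2) = 408 => mu = 408
x = y = 204, f = 83232
Verify: stationarity 2*204 = 408 = mu; primal 204 + 204 = 408 >= 408; dual mu = 408 >= 0; complementary slackness 408*(408 - 408) = 0. All KKT conditions hold.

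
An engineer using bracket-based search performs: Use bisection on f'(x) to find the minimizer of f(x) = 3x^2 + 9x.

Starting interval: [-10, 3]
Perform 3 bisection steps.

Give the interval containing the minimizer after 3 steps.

Finding critical point of f(x) = 3x^2 + 9x using bisection on f'(x) = 6x + 9.
f'(x) = 0 when x = -3/2.
Starting interval: [-10, 3]
Step 1: mid = -7/2, f'(mid) = -12, new interval = [-7/2, 3]
Step 2: mid = -1/4, f'(mid) = 15/2, new interval = [-7/2, -1/4]
Step 3: mid = -15/8, f'(mid) = -9/4, new interval = [-15/8, -1/4]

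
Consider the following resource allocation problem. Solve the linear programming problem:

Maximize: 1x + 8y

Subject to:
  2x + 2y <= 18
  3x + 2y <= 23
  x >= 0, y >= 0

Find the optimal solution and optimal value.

Feasible vertices: (0, 0), (0, 9), (5, 4), (23/3, 0)
Objective 1x + 8y at each:
  (0, 0): 0
  (0, 9): 72
  (5, 4): 37
  (23/3, 0): 23/3
Maximum is 72 at (0, 9).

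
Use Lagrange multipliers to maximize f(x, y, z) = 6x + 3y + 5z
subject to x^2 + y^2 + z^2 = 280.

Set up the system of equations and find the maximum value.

Lagrange conditions: 6 = 2*lambda*x, 3 = 2*lambda*y, 5 = 2*lambda*z
So x:6 = y:3 = z:5, i.e. x = 6t, y = 3t, z = 5t
Constraint: t^2*(6^2 + 3^2 + 5^2) = 280
  t^2 * 70 = 280  =>  t = sqrt(4)
Maximum = 6*6t + 3*3t + 5*5t = 70*sqrt(4) = 140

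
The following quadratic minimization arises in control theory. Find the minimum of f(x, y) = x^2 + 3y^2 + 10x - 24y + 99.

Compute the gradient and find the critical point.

f(x,y) = x^2 + 3y^2 + 10x - 24y + 99
df/dx = 2x + (10) = 0  =>  x = -5
df/dy = 6y + (-24) = 0  =>  y = 4
f(-5, 4) = 1*(-5)^2 + 3*(4)^2 + 10*(-5) + -24*(4) + 99 = 26
Hessian is diagonal with entries 2, 6 > 0, so this is a minimum.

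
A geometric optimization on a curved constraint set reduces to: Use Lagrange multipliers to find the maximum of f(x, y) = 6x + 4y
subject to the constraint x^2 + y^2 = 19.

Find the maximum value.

Set up Lagrange conditions: grad f = lambda * grad g
  6 = 2*lambda*x
  4 = 2*lambda*y
From these: x/y = 6/4, so x = 6t, y = 4t for some t.
Substitute into constraint: (6t)^2 + (4t)^2 = 19
  t^2 * 52 = 19
  t = sqrt(19/52)
Maximum = 6*x + 4*y = (6^2 + 4^2)*t = 52 * sqrt(19/52) = sqrt(988)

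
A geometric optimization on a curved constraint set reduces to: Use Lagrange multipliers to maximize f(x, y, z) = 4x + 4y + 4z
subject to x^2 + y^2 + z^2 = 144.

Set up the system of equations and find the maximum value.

Lagrange conditions: 4 = 2*lambda*x, 4 = 2*lambda*y, 4 = 2*lambda*z
So x:4 = y:4 = z:4, i.e. x = 4t, y = 4t, z = 4t
Constraint: t^2*(4^2 + 4^2 + 4^2) = 144
  t^2 * 48 = 144  =>  t = sqrt(3)
Maximum = 4*4t + 4*4t + 4*4t = 48*sqrt(3) = sqrt(6912)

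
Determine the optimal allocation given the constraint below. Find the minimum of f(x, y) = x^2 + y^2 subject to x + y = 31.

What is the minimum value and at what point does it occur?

Substitute y = 31 - x into f(x,y) = x^2 + y^2:
g(x) = x^2 + (31 - x)^2 = 2x^2 - 62x + 961
g'(x) = 4x - 62 = 0  =>  x = 31/2
y = 31 - 31/2 = 31/2
Minimum value = (31/2)^2 + (31/2)^2 = 961/2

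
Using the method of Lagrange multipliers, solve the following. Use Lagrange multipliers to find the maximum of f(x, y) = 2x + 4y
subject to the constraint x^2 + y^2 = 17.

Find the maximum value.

Set up Lagrange conditions: grad f = lambda * grad g
  2 = 2*lambda*x
  4 = 2*lambda*y
From these: x/y = 2/4, so x = 2t, y = 4t for some t.
Substitute into constraint: (2t)^2 + (4t)^2 = 17
  t^2 * 20 = 17
  t = sqrt(17/20)
Maximum = 2*x + 4*y = (2^2 + 4^2)*t = 20 * sqrt(17/20) = sqrt(340)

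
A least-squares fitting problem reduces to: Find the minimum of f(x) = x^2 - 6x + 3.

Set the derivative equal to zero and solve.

f(x) = x^2 - 6x + 3
f'(x) = 2x + (-6) = 0
x = 6/2 = 3
f(3) = -6
Since f''(x) = 2 > 0, this is a minimum.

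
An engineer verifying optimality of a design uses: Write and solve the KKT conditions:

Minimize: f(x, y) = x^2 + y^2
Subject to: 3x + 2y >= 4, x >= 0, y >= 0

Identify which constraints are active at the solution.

KKT conditions for min x^2 + y^2 s.t. 3x + 2y >= 4, x >= 0, y >= 0:
Stationarity: 2x = mu*3 + mu_x, 2y = mu*2 + mu_y, with mu, mu_x, mu_y >= 0
Complementary slackness: mu*(3x + 2y - 4) = 0, mu_x*x = 0, mu_y*y = 0
(0, 0) is infeasible (3*0 + 2*0 < 4), so if mu = 0 stationarity would force x = mu_x/2 >= 0, y = mu_y/2 >= 0 with mu_x*x = mu_y*y = 0, i.e. x = y = 0: contradiction. Hence mu > 0 and 3x + 2y = 4 is active.
Try x > 0, y > 0 (so mu_x = mu_y = 0): x = 3*mu/2, y = 2*mu/2
Substitute: 3*(3*mu/2) + 2*(2*mu/2) = 4
  mu*13/2 = 4 => mu = 8/13
x* = 12/13 > 0, y* = 8/13 > 0, consistent with mu_x = mu_y = 0.
f is convex and the constraints are linear, so this KKT point is the global minimum.
f* = 16/13
Active constraints: 3x + 2y >= 4 (holds with equality, mu = 8/13 > 0); x >= 0 and y >= 0 are inactive (mu_x = mu_y = 0).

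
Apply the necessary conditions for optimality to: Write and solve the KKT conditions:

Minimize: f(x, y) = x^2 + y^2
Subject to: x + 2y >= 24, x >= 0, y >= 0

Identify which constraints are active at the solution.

KKT conditions for min x^2 + y^2 s.t. 1x + 2y >= 24, x >= 0, y >= 0:
Stationarity: 2x = mu*1 + mu_x, 2y = mu*2 + mu_y, with mu, mu_x, mu_y >= 0
Complementary slackness: mu*(x + 2y - 24) = 0, mu_x*x = 0, mu_y*y = 0
(0, 0) is infeasible (1*0 + 2*0 < 24), so if mu = 0 stationarity would force x = mu_x/2 >= 0, y = mu_y/2 >= 0 with mu_x*x = mu_y*y = 0, i.e. x = y = 0: contradiction. Hence mu > 0 and x + 2y = 24 is active.
Try x > 0, y > 0 (so mu_x = mu_y = 0): x = 1*mu/2, y = 2*mu/2
Substitute: 1*(1*mu/2) + 2*(2*mu/2) = 24
  mu*5/2 = 24 => mu = 48/5
x* = 24/5 > 0, y* = 48/5 > 0, consistent with mu_x = mu_y = 0.
f is convex and the constraints are linear, so this KKT point is the global minimum.
f* = 576/5
Active constraints: x + 2y >= 24 (holds with equality, mu = 48/5 > 0); x >= 0 and y >= 0 are inactive (mu_x = mu_y = 0).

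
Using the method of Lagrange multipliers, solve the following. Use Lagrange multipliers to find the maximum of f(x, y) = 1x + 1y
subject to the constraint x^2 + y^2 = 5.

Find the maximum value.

Set up Lagrange conditions: grad f = lambda * grad g
  1 = 2*lambda*x
  1 = 2*lambda*y
From these: x/y = 1/1, so x = 1t, y = 1t for some t.
Substitute into constraint: (1t)^2 + (1t)^2 = 5
  t^2 * 2 = 5
  t = sqrt(5/2)
Maximum = 1*x + 1*y = (1^2 + 1^2)*t = 2 * sqrt(5/2) = sqrt(10)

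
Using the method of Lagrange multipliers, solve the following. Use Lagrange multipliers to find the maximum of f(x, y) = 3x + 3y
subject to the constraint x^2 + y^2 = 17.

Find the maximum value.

Set up Lagrange conditions: grad f = lambda * grad g
  3 = 2*lambda*x
  3 = 2*lambda*y
From these: x/y = 3/3, so x = 3t, y = 3t for some t.
Substitute into constraint: (3t)^2 + (3t)^2 = 17
  t^2 * 18 = 17
  t = sqrt(17/18)
Maximum = 3*x + 3*y = (3^2 + 3^2)*t = 18 * sqrt(17/18) = sqrt(306)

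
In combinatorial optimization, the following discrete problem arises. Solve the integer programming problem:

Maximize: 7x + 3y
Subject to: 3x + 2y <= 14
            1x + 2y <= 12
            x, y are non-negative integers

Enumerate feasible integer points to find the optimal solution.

Constraint 1: 3x + 2y <= 14
Constraint 2: 1x + 2y <= 12
Feasible x range (need y >= 0): 0 <= x <= min(14/3, 12/1) => x in {0, ..., 4}.
Enumerate feasible integer points row by row (the coefficient of y is 3 > 0, so for each x the largest feasible y gives the best value):
  x = 0: y <= min((14 - 3*0)/2, (12 - 1*0)/2) => y in {0, ..., 6}; best 7*0 + 3*6 = 18
  x = 1: y <= min((14 - 3*1)/2, (12 - 1*1)/2) => y in {0, ..., 5}; best 7*1 + 3*5 = 22
  x = 2: y <= min((14 - 3*2)/2, (12 - 1*2)/2) => y in {0, ..., 4}; best 7*2 + 3*4 = 26
  x = 3: y <= min((14 - 3*3)/2, (12 - 1*3)/2) => y in {0, ..., 2}; best 7*3 + 3*2 = 27
  x = 4: y <= min((14 - 3*4)/2, (12 - 1*4)/2) => y in {0, ..., 1}; best 7*4 + 3*1 = 31
The maximum 7x + 3y = 31 is achieved at x = 4, y = 1.
Check: 3*4 + 2*1 = 14 <= 14 and 1*4 + 2*1 = 6 <= 12.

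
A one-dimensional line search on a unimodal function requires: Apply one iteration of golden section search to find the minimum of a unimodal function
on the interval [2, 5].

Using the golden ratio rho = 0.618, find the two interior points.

Golden section search on [2, 5].
Golden ratio rho = 0.618 (approx).
Interior points:
  x_1 = 2 + (1-0.618)*3 = 3.1460
  x_2 = 2 + 0.618*3 = 3.8540
Compare f(x_1) and f(x_2) to determine which subinterval to keep.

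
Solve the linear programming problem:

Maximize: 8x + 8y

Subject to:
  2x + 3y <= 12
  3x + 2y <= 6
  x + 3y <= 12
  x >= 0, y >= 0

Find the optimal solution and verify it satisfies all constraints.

Feasible vertices: (0, 0), (0, 3), (2, 0)
Objective 8x + 8y at each vertex:
  (0, 0): 0
  (0, 3): 24
  (2, 0): 16
Maximum is 24 at (0, 3).
Verify constraints at (x, y) = (0, 3):
  2*0 + 3*3 = 9 <= 12
  3*0 + 2*3 = 6 <= 6 (active)
  1*0 + 3*3 = 9 <= 12
  x = 0 >= 0, y = 3 >= 0. All constraints satisfied.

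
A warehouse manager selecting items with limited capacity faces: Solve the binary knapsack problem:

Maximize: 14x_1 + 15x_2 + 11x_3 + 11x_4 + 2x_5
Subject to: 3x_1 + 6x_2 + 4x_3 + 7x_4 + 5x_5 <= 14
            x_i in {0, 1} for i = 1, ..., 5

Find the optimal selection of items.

Items: item 1 (v=14, w=3), item 2 (v=15, w=6), item 3 (v=11, w=4), item 4 (v=11, w=7), item 5 (v=2, w=5)
Capacity: 14
Checking all 32 subsets (w = total weight, v = total value):
  {}: w = 0, v = 0
  {1}: w = 3, v = 14
  {2}: w = 6, v = 15
  {3}: w = 4, v = 11
  {4}: w = 7, v = 11
  {5}: w = 5, v = 2
  {1, 2}: w = 9, v = 29
  {1, 3}: w = 7, v = 25
  {1, 4}: w = 10, v = 25
  {1, 5}: w = 8, v = 16
  {2, 3}: w = 10, v = 26
  {2, 4}: w = 13, v = 26
  {2, 5}: w = 11, v = 17
  {3, 4}: w = 11, v = 22
  {3, 5}: w = 9, v = 13
  {4, 5}: w = 12, v = 13
  {1, 2, 3}: w = 13, v = 40
  {1, 2, 4}: w = 16 > 14, infeasible
  {1, 2, 5}: w = 14, v = 31
  {1, 3, 4}: w = 14, v = 36
  {1, 3, 5}: w = 12, v = 27
  {1, 4, 5}: w = 15 > 14, infeasible
  {2, 3, 4}: w = 17 > 14, infeasible
  {2, 3, 5}: w = 15 > 14, infeasible
  {2, 4, 5}: w = 18 > 14, infeasible
  {3, 4, 5}: w = 16 > 14, infeasible
  {1, 2, 3, 4}: w = 20 > 14, infeasible
  {1, 2, 3, 5}: w = 18 > 14, infeasible
  {1, 2, 4, 5}: w = 21 > 14, infeasible
  {1, 3, 4, 5}: w = 19 > 14, infeasible
  {2, 3, 4, 5}: w = 22 > 14, infeasible
  {1, 2, 3, 4, 5}: w = 25 > 14, infeasible
Best feasible subset: items [1, 2, 3]
Total weight: 13 <= 14, total value: 40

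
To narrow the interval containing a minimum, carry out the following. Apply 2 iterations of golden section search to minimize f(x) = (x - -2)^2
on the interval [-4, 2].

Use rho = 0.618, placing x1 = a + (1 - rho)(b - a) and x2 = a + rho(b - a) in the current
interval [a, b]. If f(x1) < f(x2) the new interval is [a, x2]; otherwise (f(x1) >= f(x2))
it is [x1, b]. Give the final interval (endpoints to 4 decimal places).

Golden section search for min of f(x) = (x - -2)^2 on [-4, 2].
Each step: x1 = a + (1 - rho)(b - a), x2 = a + rho(b - a); if f(x1) < f(x2) keep [a, x2], otherwise keep [x1, b].
Step 1: [-4.0000, 2.0000], x1=-1.7080 (f=0.0853), x2=-0.2920 (f=2.9173); f(x1) < f(x2) => keep [-4.0000, -0.2920]
Step 2: [-4.0000, -0.2920], x1=-2.5835 (f=0.3405), x2=-1.7085 (f=0.0850); f(x1) > f(x2) => keep [-2.5835, -0.2920]
Final interval: [-2.5835, -0.2920]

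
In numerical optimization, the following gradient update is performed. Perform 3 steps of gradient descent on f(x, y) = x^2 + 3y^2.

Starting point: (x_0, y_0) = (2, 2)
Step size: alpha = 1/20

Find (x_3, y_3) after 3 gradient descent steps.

f(x,y) = x^2 + 3y^2
grad_x = 2x + 0y, grad_y = 6y + 0x
Step 1: grad = (4, 12), (9/5, 7/5)
Step 2: grad = (18/5, 42/5), (81/50, 49/50)
Step 3: grad = (81/25, 147/25), (729/500, 343/500)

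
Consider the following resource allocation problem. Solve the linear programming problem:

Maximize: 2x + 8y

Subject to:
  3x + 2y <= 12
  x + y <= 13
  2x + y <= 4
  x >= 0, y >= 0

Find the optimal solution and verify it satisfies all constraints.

Feasible vertices: (0, 0), (0, 4), (2, 0)
Objective 2x + 8y at each vertex:
  (0, 0): 0
  (0, 4): 32
  (2, 0): 4
Maximum is 32 at (0, 4).
Verify constraints at (x, y) = (0, 4):
  3*0 + 2*4 = 8 <= 12
  1*0 + 1*4 = 4 <= 13
  2*0 + 1*4 = 4 <= 4 (active)
  x = 0 >= 0, y = 4 >= 0. All constraints satisfied.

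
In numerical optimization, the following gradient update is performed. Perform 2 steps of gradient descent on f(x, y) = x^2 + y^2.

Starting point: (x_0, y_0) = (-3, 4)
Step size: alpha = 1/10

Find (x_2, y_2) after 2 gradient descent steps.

f(x,y) = x^2 + y^2
grad_x = 2x + 0y, grad_y = 2y + 0x
Step 1: grad = (-6, 8), (-12/5, 16/5)
Step 2: grad = (-24/5, 32/5), (-48/25, 64/25)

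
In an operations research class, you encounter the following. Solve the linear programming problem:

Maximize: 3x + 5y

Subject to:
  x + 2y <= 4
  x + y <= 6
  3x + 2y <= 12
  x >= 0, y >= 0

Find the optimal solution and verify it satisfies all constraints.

Feasible vertices: (0, 0), (0, 2), (4, 0)
Objective 3x + 5y at each vertex:
  (0, 0): 0
  (0, 2): 10
  (4, 0): 12
Maximum is 12 at (4, 0).
Verify constraints at (x, y) = (4, 0):
  1*4 + 2*0 = 4 <= 4 (active)
  1*4 + 1*0 = 4 <= 6
  3*4 + 2*0 = 12 <= 12 (active)
  x = 4 >= 0, y = 0 >= 0. All constraints satisfied.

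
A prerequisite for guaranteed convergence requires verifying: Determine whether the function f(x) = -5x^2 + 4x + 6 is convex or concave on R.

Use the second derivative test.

f(x) = -5x^2 + 4x + 6
f'(x) = -10x + 4
f''(x) = -10
Since f''(x) = -10 < 0 for all x, f is concave on R.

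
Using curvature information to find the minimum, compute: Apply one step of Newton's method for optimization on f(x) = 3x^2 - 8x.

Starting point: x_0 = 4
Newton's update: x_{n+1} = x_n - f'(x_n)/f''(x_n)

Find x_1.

f(x) = 3x^2 - 8x
f'(x) = 6x + (-8), f''(x) = 6
Newton step: x_1 = x_0 - f'(x_0)/f''(x_0)
f'(4) = 16
x_1 = 4 - 16/6 = 4/3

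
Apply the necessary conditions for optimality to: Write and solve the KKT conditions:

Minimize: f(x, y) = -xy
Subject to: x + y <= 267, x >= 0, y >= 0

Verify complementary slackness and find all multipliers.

Problem: min -xy s.t. x + y <= 267 (multiplier lambda), x >= 0 (mu_x), y >= 0 (mu_y)
KKT stationarity: -y + lambda - mu_x = 0, -x + lambda - mu_y = 0, with lambda, mu_x, mu_y >= 0
Complementary slackness: lambda*(x + y - 267) = 0, mu_x*x = 0, mu_y*y = 0
If lambda = 0: y = -mu_x <= 0 and x = -mu_y <= 0 force x = y = 0 with f = 0; but x = y = 267/2 is feasible with f = -71289/4 < 0, so this is not the minimum. Hence lambda > 0 and x + y = 267.
Try x > 0, y > 0 (so mu_x = mu_y = 0): y = lambda, x = lambda => x = y = lambda
x + y = 267 => 2*lambda = 267 => lambda = 267/2
x* = y* = 267/2 > 0, consistent with mu_x = mu_y = 0.
(Any feasible point with x = 0 or y = 0 has f = 0 > -71289/4, so the minimum is not on those boundaries.)
min(-xy) = -71289/4 (i.e. max xy = 71289/4)
Multipliers: lambda = 267/2, mu_x = 0, mu_y = 0
Complementary slackness: lambda*(x + y - 267) = 267/2*(267/2 + 267/2 - 267) = 0, mu_x*x = 0*267/2 = 0, mu_y*y = 0*267/2 = 0. Satisfied.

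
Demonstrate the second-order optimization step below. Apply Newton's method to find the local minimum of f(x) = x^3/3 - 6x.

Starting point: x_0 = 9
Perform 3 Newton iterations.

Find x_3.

f(x) = x^3/3 - 6x
f'(x) = x^2 - 6, f''(x) = 2x
Newton update: x_{n+1} = x_n - (x_n^2 - 6)/(2*x_n)
Step 1: x_0 = 9, f'=75, f''=18, x_1 = 29/6
Step 2: x_1 = 29/6, f'=625/36, f''=29/3, x_2 = 1057/348
Step 3: x_2 = 1057/348, f'=390625/121104, f''=1057/174, x_3 = 1843873/735672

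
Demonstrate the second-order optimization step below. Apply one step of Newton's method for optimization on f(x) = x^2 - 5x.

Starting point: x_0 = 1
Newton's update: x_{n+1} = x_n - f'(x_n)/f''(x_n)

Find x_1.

f(x) = x^2 - 5x
f'(x) = 2x + (-5), f''(x) = 2
Newton step: x_1 = x_0 - f'(x_0)/f''(x_0)
f'(1) = -3
x_1 = 1 - -3/2 = 5/2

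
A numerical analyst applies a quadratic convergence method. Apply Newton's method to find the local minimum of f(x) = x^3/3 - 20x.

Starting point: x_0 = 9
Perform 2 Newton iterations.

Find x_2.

f(x) = x^3/3 - 20x
f'(x) = x^2 - 20, f''(x) = 2x
Newton update: x_{n+1} = x_n - (x_n^2 - 20)/(2*x_n)
Step 1: x_0 = 9, f'=61, f''=18, x_1 = 101/18
Step 2: x_1 = 101/18, f'=3721/324, f''=101/9, x_2 = 16681/3636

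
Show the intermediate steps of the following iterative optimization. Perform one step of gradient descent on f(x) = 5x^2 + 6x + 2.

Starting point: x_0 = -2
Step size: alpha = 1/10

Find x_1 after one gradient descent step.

f(x) = 5x^2 + 6x + 2
f'(x) = 10x + 6
f'(-2) = 10*-2 + (6) = -14
x_1 = x_0 - alpha * f'(x_0) = -2 - 1/10 * -14 = -3/5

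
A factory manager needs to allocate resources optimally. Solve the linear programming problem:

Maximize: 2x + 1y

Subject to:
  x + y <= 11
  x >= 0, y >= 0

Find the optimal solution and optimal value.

The feasible region has vertices at [(0, 0), (11, 0), (0, 11)].
Checking objective 2x + 1y at each vertex:
  (0, 0): 2*0 + 1*0 = 0
  (11, 0): 2*11 + 1*0 = 22
  (0, 11): 2*0 + 1*11 = 11
Maximum is 22 at (11, 0).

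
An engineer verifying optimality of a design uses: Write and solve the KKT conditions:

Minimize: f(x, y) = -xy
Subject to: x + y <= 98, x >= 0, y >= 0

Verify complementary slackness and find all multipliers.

Problem: min -xy s.t. x + y <= 98 (multiplier lambda), x >= 0 (mu_x), y >= 0 (mu_y)
KKT stationarity: -y + lambda - mu_x = 0, -x + lambda - mu_y = 0, with lambda, mu_x, mu_y >= 0
Complementary slackness: lambda*(x + y - 98) = 0, mu_x*x = 0, mu_y*y = 0
If lambda = 0: y = -mu_x <= 0 and x = -mu_y <= 0 force x = y = 0 with f = 0; but x = y = 49 is feasible with f = -2401 < 0, so this is not the minimum. Hence lambda > 0 and x + y = 98.
Try x > 0, y > 0 (so mu_x = mu_y = 0): y = lambda, x = lambda => x = y = lambda
x + y = 98 => 2*lambda = 98 => lambda = 49
x* = y* = 49 > 0, consistent with mu_x = mu_y = 0.
(Any feasible point with x = 0 or y = 0 has f = 0 > -2401, so the minimum is not on those boundaries.)
min(-xy) = -2401 (i.e. max xy = 2401)
Multipliers: lambda = 49, mu_x = 0, mu_y = 0
Complementary slackness: lambda*(x + y - 98) = 49*(49 + 49 - 98) = 0, mu_x*x = 0*49 = 0, mu_y*y = 0*49 = 0. Satisfied.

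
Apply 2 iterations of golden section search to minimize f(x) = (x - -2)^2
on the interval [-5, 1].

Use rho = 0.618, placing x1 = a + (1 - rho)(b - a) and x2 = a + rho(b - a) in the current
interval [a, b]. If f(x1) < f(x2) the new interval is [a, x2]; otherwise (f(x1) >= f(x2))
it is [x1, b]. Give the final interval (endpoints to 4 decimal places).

Golden section search for min of f(x) = (x - -2)^2 on [-5, 1].
Each step: x1 = a + (1 - rho)(b - a), x2 = a + rho(b - a); if f(x1) < f(x2) keep [a, x2], otherwise keep [x1, b].
Step 1: [-5.0000, 1.0000], x1=-2.7080 (f=0.5013), x2=-1.2920 (f=0.5013); f(x1) = f(x2) (tie, not '<') => keep [-2.7080, 1.0000]
Step 2: [-2.7080, 1.0000], x1=-1.2915 (f=0.5019), x2=-0.4165 (f=2.5076); f(x1) < f(x2) => keep [-2.7080, -0.4165]
Final interval: [-2.7080, -0.4165]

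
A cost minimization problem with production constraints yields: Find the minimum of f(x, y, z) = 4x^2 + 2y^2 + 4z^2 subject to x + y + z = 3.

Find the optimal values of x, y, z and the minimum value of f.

Using Lagrange multipliers on f = 4x^2 + 2y^2 + 4z^2 with constraint x + y + z = 3:
Conditions: 2*4*x = lambda, 2*2*y = lambda, 2*4*z = lambda
So x = lambda/8, y = lambda/4, z = lambda/8
Substituting into constraint: lambda * (1/2) = 3
lambda = 6
x = 3/4, y = 3/2, z = 3/4
Minimum value = 9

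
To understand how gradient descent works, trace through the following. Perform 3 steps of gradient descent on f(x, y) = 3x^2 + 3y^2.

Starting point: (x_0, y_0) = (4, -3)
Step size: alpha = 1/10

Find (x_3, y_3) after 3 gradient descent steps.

f(x,y) = 3x^2 + 3y^2
grad_x = 6x + 0y, grad_y = 6y + 0x
Step 1: grad = (24, -18), (8/5, -6/5)
Step 2: grad = (48/5, -36/5), (16/25, -12/25)
Step 3: grad = (96/25, -72/25), (32/125, -24/125)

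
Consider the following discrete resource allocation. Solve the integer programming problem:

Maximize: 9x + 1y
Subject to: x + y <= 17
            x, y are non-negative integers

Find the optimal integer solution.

Objective: 9x + 1y, constraint: x + y <= 17
Coefficient of x is 9 >= coefficient of y is 1, so allocate the entire budget to x.
Optimal: x = 17, y = 0, value = 153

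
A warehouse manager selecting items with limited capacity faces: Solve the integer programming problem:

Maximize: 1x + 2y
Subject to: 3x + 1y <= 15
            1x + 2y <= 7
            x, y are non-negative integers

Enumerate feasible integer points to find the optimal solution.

Constraint 1: 3x + 1y <= 15
Constraint 2: 1x + 2y <= 7
Feasible x range (need y >= 0): 0 <= x <= min(15/3, 7/1) => x in {0, ..., 5}.
Enumerate feasible integer points row by row (the coefficient of y is 2 > 0, so for each x the largest feasible y gives the best value):
  x = 0: y <= min((15 - 3*0)/1, (7 - 1*0)/2) => y in {0, ..., 3}; best 1*0 + 2*3 = 6
  x = 1: y <= min((15 - 3*1)/1, (7 - 1*1)/2) => y in {0, ..., 3}; best 1*1 + 2*3 = 7
  x = 2: y <= min((15 - 3*2)/1, (7 - 1*2)/2) => y in {0, ..., 2}; best 1*2 + 2*2 = 6
  x = 3: y <= min((15 - 3*3)/1, (7 - 1*3)/2) => y in {0, ..., 2}; best 1*3 + 2*2 = 7
  x = 4: y <= min((15 - 3*4)/1, (7 - 1*4)/2) => y in {0, ..., 1}; best 1*4 + 2*1 = 6
  x = 5: y <= min((15 - 3*5)/1, (7 - 1*5)/2) => y in {0}; best 1*5 + 2*0 = 5
The maximum 1x + 2y = 7 is achieved at x = 1, y = 3.
(The same value 7 is also attained at (3, 2).)
Check: 3*1 + 1*3 = 6 <= 15 and 1*1 + 2*3 = 7 <= 7.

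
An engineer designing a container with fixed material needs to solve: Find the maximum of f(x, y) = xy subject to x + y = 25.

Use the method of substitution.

Substitute y = 25 - x into f(x,y) = xy:
g(x) = x(25 - x) = 25x - x^2
g'(x) = 25 - 2x = 0  =>  x = 25/2
y = 25 - 25/2 = 25/2
Maximum value = (25/2) * (25/2) = 625/4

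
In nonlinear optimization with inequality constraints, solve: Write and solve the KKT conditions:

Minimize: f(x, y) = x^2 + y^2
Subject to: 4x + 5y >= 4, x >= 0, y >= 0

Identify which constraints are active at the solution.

KKT conditions for min x^2 + y^2 s.t. 4x + 5y >= 4, x >= 0, y >= 0:
Stationarity: 2x = mu*4 + mu_x, 2y = mu*5 + mu_y, with mu, mu_x, mu_y >= 0
Complementary slackness: mu*(4x + 5y - 4) = 0, mu_x*x = 0, mu_y*y = 0
(0, 0) is infeasible (4*0 + 5*0 < 4), so if mu = 0 stationarity would force x = mu_x/2 >= 0, y = mu_y/2 >= 0 with mu_x*x = mu_y*y = 0, i.e. x = y = 0: contradiction. Hence mu > 0 and 4x + 5y = 4 is active.
Try x > 0, y > 0 (so mu_x = mu_y = 0): x = 4*mu/2, y = 5*mu/2
Substitute: 4*(4*mu/2) + 5*(5*mu/2) = 4
  mu*41/2 = 4 => mu = 8/41
x* = 16/41 > 0, y* = 20/41 > 0, consistent with mu_x = mu_y = 0.
f is convex and the constraints are linear, so this KKT point is the global minimum.
f* = 16/41
Active constraints: 4x + 5y >= 4 (holds with equality, mu = 8/41 > 0); x >= 0 and y >= 0 are inactive (mu_x = mu_y = 0).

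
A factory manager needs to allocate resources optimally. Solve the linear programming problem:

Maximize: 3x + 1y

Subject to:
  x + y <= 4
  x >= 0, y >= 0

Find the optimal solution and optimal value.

The feasible region has vertices at [(0, 0), (4, 0), (0, 4)].
Checking objective 3x + 1y at each vertex:
  (0, 0): 3*0 + 1*0 = 0
  (4, 0): 3*4 + 1*0 = 12
  (0, 4): 3*0 + 1*4 = 4
Maximum is 12 at (4, 0).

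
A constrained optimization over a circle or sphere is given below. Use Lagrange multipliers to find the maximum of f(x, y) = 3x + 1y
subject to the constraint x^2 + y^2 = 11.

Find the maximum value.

Set up Lagrange conditions: grad f = lambda * grad g
  3 = 2*lambda*x
  1 = 2*lambda*y
From these: x/y = 3/1, so x = 3t, y = 1t for some t.
Substitute into constraint: (3t)^2 + (1t)^2 = 11
  t^2 * 10 = 11
  t = sqrt(11/10)
Maximum = 3*x + 1*y = (3^2 + 1^2)*t = 10 * sqrt(11/10) = sqrt(110)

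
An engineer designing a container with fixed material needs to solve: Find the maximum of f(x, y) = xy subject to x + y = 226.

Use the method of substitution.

Substitute y = 226 - x into f(x,y) = xy:
g(x) = x(226 - x) = 226x - x^2
g'(x) = 226 - 2x = 0  =>  x = 113
y = 226 - 113 = 113
Maximum value = 113 * 113 = 12769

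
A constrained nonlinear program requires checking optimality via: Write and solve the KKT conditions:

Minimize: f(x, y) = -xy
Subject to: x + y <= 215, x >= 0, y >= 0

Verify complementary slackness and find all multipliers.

Problem: min -xy s.t. x + y <= 215 (multiplier lambda), x >= 0 (mu_x), y >= 0 (mu_y)
KKT stationarity: -y + lambda - mu_x = 0, -x + lambda - mu_y = 0, with lambda, mu_x, mu_y >= 0
Complementary slackness: lambda*(x + y - 215) = 0, mu_x*x = 0, mu_y*y = 0
If lambda = 0: y = -mu_x <= 0 and x = -mu_y <= 0 force x = y = 0 with f = 0; but x = y = 215/2 is feasible with f = -46225/4 < 0, so this is not the minimum. Hence lambda > 0 and x + y = 215.
Try x > 0, y > 0 (so mu_x = mu_y = 0): y = lambda, x = lambda => x = y = lambda
x + y = 215 => 2*lambda = 215 => lambda = 215/2
x* = y* = 215/2 > 0, consistent with mu_x = mu_y = 0.
(Any feasible point with x = 0 or y = 0 has f = 0 > -46225/4, so the minimum is not on those boundaries.)
min(-xy) = -46225/4 (i.e. max xy = 46225/4)
Multipliers: lambda = 215/2, mu_x = 0, mu_y = 0
Complementary slackness: lambda*(x + y - 215) = 215/2*(215/2 + 215/2 - 215) = 0, mu_x*x = 0*215/2 = 0, mu_y*y = 0*215/2 = 0. Satisfied.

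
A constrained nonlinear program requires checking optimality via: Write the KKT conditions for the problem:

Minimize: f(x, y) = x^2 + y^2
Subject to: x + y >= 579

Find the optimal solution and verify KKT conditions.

KKT conditions for min x^2 + y^2 s.t. x + y >= 579:
Stationarity: 2x = mu, 2y = mu
So x = y = mu/2.
Complementary slackness: mu*(x + y - 579) = 0
Primal feasibility: x + y >= 579; dual feasibility: mu >= 0
If mu = 0 then x = y = 0, but 0 + 0 < 579 is infeasible, so the constraint is active.
Constraint active: x + y = 2*(mu/2) = 579 => mu = 579
x = y = 579/2, f = 335241/2
Verify: stationarity 2*(579/2) = 579 = mu; primal 579/2 + 579/2 = 579 >= 579; dual mu = 579 >= 0; complementary slackness 579*(579 - 579) = 0. All KKT conditions hold.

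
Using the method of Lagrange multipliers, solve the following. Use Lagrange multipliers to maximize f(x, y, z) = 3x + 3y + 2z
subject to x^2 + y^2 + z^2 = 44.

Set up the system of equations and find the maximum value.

Lagrange conditions: 3 = 2*lambda*x, 3 = 2*lambda*y, 2 = 2*lambda*z
So x:3 = y:3 = z:2, i.e. x = 3t, y = 3t, z = 2t
Constraint: t^2*(3^2 + 3^2 + 2^2) = 44
  t^2 * 22 = 44  =>  t = sqrt(2)
Maximum = 3*3t + 3*3t + 2*2t = 22*sqrt(2) = sqrt(968)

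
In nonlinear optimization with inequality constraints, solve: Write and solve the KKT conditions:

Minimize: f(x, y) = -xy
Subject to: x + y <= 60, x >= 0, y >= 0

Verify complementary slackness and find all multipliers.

Problem: min -xy s.t. x + y <= 60 (multiplier lambda), x >= 0 (mu_x), y >= 0 (mu_y)
KKT stationarity: -y + lambda - mu_x = 0, -x + lambda - mu_y = 0, with lambda, mu_x, mu_y >= 0
Complementary slackness: lambda*(x + y - 60) = 0, mu_x*x = 0, mu_y*y = 0
If lambda = 0: y = -mu_x <= 0 and x = -mu_y <= 0 force x = y = 0 with f = 0; but x = y = 30 is feasible with f = -900 < 0, so this is not the minimum. Hence lambda > 0 and x + y = 60.
Try x > 0, y > 0 (so mu_x = mu_y = 0): y = lambda, x = lambda => x = y = lambda
x + y = 60 => 2*lambda = 60 => lambda = 30
x* = y* = 30 > 0, consistent with mu_x = mu_y = 0.
(Any feasible point with x = 0 or y = 0 has f = 0 > -900, so the minimum is not on those boundaries.)
min(-xy) = -900 (i.e. max xy = 900)
Multipliers: lambda = 30, mu_x = 0, mu_y = 0
Complementary slackness: lambda*(x + y - 60) = 30*(30 + 30 - 60) = 0, mu_x*x = 0*30 = 0, mu_y*y = 0*30 = 0. Satisfied.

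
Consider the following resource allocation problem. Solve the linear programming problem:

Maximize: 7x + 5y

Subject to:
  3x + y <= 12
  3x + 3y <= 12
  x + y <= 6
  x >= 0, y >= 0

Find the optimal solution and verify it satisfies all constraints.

Feasible vertices: (0, 0), (0, 4), (4, 0)
Objective 7x + 5y at each vertex:
  (0, 0): 0
  (0, 4): 20
  (4, 0): 28
Maximum is 28 at (4, 0).
Verify constraints at (x, y) = (4, 0):
  3*4 + 1*0 = 12 <= 12 (active)
  3*4 + 3*0 = 12 <= 12 (active)
  1*4 + 1*0 = 4 <= 6
  x = 4 >= 0, y = 0 >= 0. All constraints satisfied.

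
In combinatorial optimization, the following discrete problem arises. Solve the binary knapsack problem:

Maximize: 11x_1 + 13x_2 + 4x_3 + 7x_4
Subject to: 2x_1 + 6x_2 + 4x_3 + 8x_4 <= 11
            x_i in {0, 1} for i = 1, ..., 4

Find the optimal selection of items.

Items: item 1 (v=11, w=2), item 2 (v=13, w=6), item 3 (v=4, w=4), item 4 (v=7, w=8)
Capacity: 11
Checking all 16 subsets (w = total weight, v = total value):
  {}: w = 0, v = 0
  {1}: w = 2, v = 11
  {2}: w = 6, v = 13
  {3}: w = 4, v = 4
  {4}: w = 8, v = 7
  {1, 2}: w = 8, v = 24
  {1, 3}: w = 6, v = 15
  {1, 4}: w = 10, v = 18
  {2, 3}: w = 10, v = 17
  {2, 4}: w = 14 > 11, infeasible
  {3, 4}: w = 12 > 11, infeasible
  {1, 2, 3}: w = 12 > 11, infeasible
  {1, 2, 4}: w = 16 > 11, infeasible
  {1, 3, 4}: w = 14 > 11, infeasible
  {2, 3, 4}: w = 18 > 11, infeasible
  {1, 2, 3, 4}: w = 20 > 11, infeasible
Best feasible subset: items [1, 2]
Total weight: 8 <= 11, total value: 24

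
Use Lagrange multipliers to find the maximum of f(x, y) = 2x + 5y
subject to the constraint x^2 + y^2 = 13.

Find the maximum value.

Set up Lagrange conditions: grad f = lambda * grad g
  2 = 2*lambda*x
  5 = 2*lambda*y
From these: x/y = 2/5, so x = 2t, y = 5t for some t.
Substitute into constraint: (2t)^2 + (5t)^2 = 13
  t^2 * 29 = 13
  t = sqrt(13/29)
Maximum = 2*x + 5*y = (2^2 + 5^2)*t = 29 * sqrt(13/29) = sqrt(377)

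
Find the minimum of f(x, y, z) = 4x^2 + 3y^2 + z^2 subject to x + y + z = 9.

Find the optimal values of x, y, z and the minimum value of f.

Using Lagrange multipliers on f = 4x^2 + 3y^2 + z^2 with constraint x + y + z = 9:
Conditions: 2*4*x = lambda, 2*3*y = lambda, 2*1*z = lambda
So x = lambda/8, y = lambda/6, z = lambda/2
Substituting into constraint: lambda * (19/24) = 9
lambda = 216/19
x = 27/19, y = 36/19, z = 108/19
Minimum value = 972/19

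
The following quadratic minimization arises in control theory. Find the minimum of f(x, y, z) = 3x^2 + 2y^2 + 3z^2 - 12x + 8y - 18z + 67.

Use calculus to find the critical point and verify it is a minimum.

f(x,y,z) = 3x^2 + 2y^2 + 3z^2 - 12x + 8y - 18z + 67
df/dx = 6x + (-12) = 0 => x = 2
df/dy = 4y + (8) = 0 => y = -2
df/dz = 6z + (-18) = 0 => z = 3
f(2,-2,3) = 3*(2)^2 + 2*(-2)^2 + 3*(3)^2 + -12*(2) + 8*(-2) + -18*(3) + 67 = 20
Hessian is diagonal with entries 6, 4, 6 > 0, confirmed minimum.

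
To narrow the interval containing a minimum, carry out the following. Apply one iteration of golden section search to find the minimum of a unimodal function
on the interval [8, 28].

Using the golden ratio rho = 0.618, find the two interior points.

Golden section search on [8, 28].
Golden ratio rho = 0.618 (approx).
Interior points:
  x_1 = 8 + (1-0.618)*20 = 15.6400
  x_2 = 8 + 0.618*20 = 20.3600
Compare f(x_1) and f(x_2) to determine which subinterval to keep.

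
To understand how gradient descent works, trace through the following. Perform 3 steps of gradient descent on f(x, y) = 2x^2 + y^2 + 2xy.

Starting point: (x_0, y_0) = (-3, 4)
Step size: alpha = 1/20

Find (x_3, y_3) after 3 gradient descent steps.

f(x,y) = 2x^2 + y^2 + 2xy
grad_x = 4x + 2y, grad_y = 2y + 2x
Step 1: grad = (-4, 2), (-14/5, 39/10)
Step 2: grad = (-17/5, 11/5), (-263/100, 379/100)
Step 3: grad = (-147/50, 58/25), (-2483/1000, 1837/500)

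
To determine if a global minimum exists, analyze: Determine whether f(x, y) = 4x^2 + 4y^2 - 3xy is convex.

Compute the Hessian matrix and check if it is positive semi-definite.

f(x,y) = 4x^2 + 4y^2 - 3xy
Hessian H = [[8, -3], [-3, 8]]
trace(H) = 16, det(H) = 55
Eigenvalues: (16 +/- sqrt(36)) / 2 = 11, 5
Since both eigenvalues > 0, f is convex.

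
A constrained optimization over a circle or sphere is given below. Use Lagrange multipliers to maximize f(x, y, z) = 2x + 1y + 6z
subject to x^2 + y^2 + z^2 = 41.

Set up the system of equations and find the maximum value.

Lagrange conditions: 2 = 2*lambda*x, 1 = 2*lambda*y, 6 = 2*lambda*z
So x:2 = y:1 = z:6, i.e. x = 2t, y = 1t, z = 6t
Constraint: t^2*(2^2 + 1^2 + 6^2) = 41
  t^2 * 41 = 41  =>  t = sqrt(1)
Maximum = 2*2t + 1*1t + 6*6t = 41*sqrt(1) = 41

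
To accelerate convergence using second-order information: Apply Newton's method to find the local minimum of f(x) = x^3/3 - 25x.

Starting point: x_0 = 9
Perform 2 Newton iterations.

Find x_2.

f(x) = x^3/3 - 25x
f'(x) = x^2 - 25, f''(x) = 2x
Newton update: x_{n+1} = x_n - (x_n^2 - 25)/(2*x_n)
Step 1: x_0 = 9, f'=56, f''=18, x_1 = 53/9
Step 2: x_1 = 53/9, f'=784/81, f''=106/9, x_2 = 2417/477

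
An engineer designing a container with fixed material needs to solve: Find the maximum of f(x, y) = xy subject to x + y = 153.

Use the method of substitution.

Substitute y = 153 - x into f(x,y) = xy:
g(x) = x(153 - x) = 153x - x^2
g'(x) = 153 - 2x = 0  =>  x = 153/2
y = 153 - 153/2 = 153/2
Maximum value = (153/2) * (153/2) = 23409/4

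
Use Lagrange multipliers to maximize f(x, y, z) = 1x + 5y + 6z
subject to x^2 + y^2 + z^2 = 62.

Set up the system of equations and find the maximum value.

Lagrange conditions: 1 = 2*lambda*x, 5 = 2*lambda*y, 6 = 2*lambda*z
So x:1 = y:5 = z:6, i.e. x = 1t, y = 5t, z = 6t
Constraint: t^2*(1^2 + 5^2 + 6^2) = 62
  t^2 * 62 = 62  =>  t = sqrt(1)
Maximum = 1*1t + 5*5t + 6*6t = 62*sqrt(1) = 62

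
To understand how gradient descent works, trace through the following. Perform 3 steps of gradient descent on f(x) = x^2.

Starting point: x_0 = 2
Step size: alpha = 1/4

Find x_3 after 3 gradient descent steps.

f(x) = x^2, f'(x) = 2x + (0)
Step 1: f'(2) = 4, x_1 = 2 - 1/4 * 4 = 1
Step 2: f'(1) = 2, x_2 = 1 - 1/4 * 2 = 1/2
Step 3: f'(1/2) = 1, x_3 = 1/2 - 1/4 * 1 = 1/4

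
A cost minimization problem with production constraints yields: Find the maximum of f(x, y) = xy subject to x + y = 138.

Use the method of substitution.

Substitute y = 138 - x into f(x,y) = xy:
g(x) = x(138 - x) = 138x - x^2
g'(x) = 138 - 2x = 0  =>  x = 69
y = 138 - 69 = 69
Maximum value = 69 * 69 = 4761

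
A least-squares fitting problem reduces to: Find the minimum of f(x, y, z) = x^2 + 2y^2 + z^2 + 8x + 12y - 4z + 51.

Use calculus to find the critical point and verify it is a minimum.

f(x,y,z) = x^2 + 2y^2 + z^2 + 8x + 12y - 4z + 51
df/dx = 2x + (8) = 0 => x = -4
df/dy = 4y + (12) = 0 => y = -3
df/dz = 2z + (-4) = 0 => z = 2
f(-4,-3,2) = 1*(-4)^2 + 2*(-3)^2 + 1*(2)^2 + 8*(-4) + 12*(-3) + -4*(2) + 51 = 13
Hessian is diagonal with entries 2, 4, 2 > 0, confirmed minimum.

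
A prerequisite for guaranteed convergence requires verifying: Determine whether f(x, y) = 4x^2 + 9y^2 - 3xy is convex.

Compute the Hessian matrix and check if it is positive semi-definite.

f(x,y) = 4x^2 + 9y^2 - 3xy
Hessian H = [[8, -3], [-3, 18]]
trace(H) = 26, det(H) = 135
Eigenvalues: (26 +/- sqrt(136)) / 2 = 18.83, 7.169
Since both eigenvalues > 0, f is convex.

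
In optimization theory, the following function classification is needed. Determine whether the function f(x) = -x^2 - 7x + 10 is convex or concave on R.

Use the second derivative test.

f(x) = -x^2 - 7x + 10
f'(x) = -2x - 7
f''(x) = -2
Since f''(x) = -2 < 0 for all x, f is concave on R.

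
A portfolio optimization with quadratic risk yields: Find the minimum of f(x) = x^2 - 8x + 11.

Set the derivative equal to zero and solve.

f(x) = x^2 - 8x + 11
f'(x) = 2x + (-8) = 0
x = 8/2 = 4
f(4) = -5
Since f''(x) = 2 > 0, this is a minimum.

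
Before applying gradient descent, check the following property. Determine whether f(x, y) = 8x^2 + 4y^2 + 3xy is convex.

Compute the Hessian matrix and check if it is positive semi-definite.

f(x,y) = 8x^2 + 4y^2 + 3xy
Hessian H = [[16, 3], [3, 8]]
trace(H) = 24, det(H) = 119
Eigenvalues: (24 +/- sqrt(100)) / 2 = 17, 7
Since both eigenvalues > 0, f is convex.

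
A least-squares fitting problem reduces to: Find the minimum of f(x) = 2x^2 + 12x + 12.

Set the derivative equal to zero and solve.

f(x) = 2x^2 + 12x + 12
f'(x) = 4x + (12) = 0
x = -12/4 = -3
f(-3) = -6
Since f''(x) = 4 > 0, this is a minimum.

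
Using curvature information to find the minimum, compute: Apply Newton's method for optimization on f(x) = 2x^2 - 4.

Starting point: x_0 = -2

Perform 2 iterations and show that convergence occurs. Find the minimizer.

f(x) = 2x^2 - 4, f'(x) = 4x + (0), f''(x) = 4
Step 1: f'(-2) = -8, x_1 = -2 - -8/4 = 0
Step 2: f'(0) = 0, x_2 = 0 (converged)
Newton's method converges in 1 step for quadratics.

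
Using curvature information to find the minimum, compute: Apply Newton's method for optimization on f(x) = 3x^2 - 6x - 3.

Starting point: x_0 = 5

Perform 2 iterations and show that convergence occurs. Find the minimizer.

f(x) = 3x^2 - 6x - 3, f'(x) = 6x + (-6), f''(x) = 6
Step 1: f'(5) = 24, x_1 = 5 - 24/6 = 1
Step 2: f'(1) = 0, x_2 = 1 (converged)
Newton's method converges in 1 step for quadratics.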